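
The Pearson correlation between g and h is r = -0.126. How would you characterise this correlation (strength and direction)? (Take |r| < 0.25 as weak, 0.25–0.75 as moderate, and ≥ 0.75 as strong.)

weak negative

r = -0.126 < 0 so the relationship is negative.
|r| = 0.126, which falls in the weak range.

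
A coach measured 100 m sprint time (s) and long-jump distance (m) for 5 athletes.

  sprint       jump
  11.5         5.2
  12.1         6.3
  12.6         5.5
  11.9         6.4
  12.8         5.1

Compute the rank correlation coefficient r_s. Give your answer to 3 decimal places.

-0.400

Rank sprint: 1, 3, 4, 2, 5
Rank jump: 2, 4, 3, 5, 1
d = rank(sprint) − rank(jump): -1, -1, 1, -3, 4; Σd² = 28
ρ = 1 − 6Σd² / [n(n²−1)] = 1 − 6×28 / (5×24) = 1 − 168/120 ≈ -0.400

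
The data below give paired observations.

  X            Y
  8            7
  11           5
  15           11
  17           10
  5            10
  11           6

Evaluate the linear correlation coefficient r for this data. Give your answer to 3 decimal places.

n = 6, ΣX = 67, ΣY = 49, ΣX² = 845, ΣY² = 431, ΣXY = 562
nΣXY − ΣXΣY = 3372 − 3283 = 89
nΣX² − (ΣX)² = 5070 − 4489 = 581; nΣY² − (ΣY)² = 2586 − 2401 = 185
r = 89 / √(581 × 185) = 89 / 327.8491 ≈ 0.271

0.271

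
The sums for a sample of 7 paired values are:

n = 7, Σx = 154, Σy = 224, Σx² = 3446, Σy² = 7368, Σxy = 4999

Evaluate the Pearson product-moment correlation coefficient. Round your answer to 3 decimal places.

r = (nΣxy − ΣxΣy) / √[(nΣx² − (Σx)²)(nΣy² − (Σy)²)]
Numerator: 7×4999 − 154×224 = 497
Denominator: √[(24122 − 23716)(51576 − 50176)] = √[406 × 1400] = 753.9231
r = 497 / 753.9231 ≈ 0.659

0.659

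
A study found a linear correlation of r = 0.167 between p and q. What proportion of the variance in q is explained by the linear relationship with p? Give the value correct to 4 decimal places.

r² = (0.167)² = 0.0279

0.0279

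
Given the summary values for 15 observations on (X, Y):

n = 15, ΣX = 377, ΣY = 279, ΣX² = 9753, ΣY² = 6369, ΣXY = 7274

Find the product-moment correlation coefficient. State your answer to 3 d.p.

0.457

r = (nΣXY − ΣXΣY) / √[(nΣX² − (ΣX)²)(nΣY² − (ΣY)²)]
Numerator: 15×7274 − 377×279 = 3927
Denominator: √[(146295 − 142129)(95535 − 77841)] = √[4166 × 17694] = 8585.6394
r = 3927 / 8585.6394 ≈ 0.457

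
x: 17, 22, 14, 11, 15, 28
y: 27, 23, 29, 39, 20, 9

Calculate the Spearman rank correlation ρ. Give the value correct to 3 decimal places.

Rank x: 4, 5, 2, 1, 3, 6
Rank y: 4, 3, 5, 6, 2, 1
d = rank(x) − rank(y): 0, 2, -3, -5, 1, 5; Σd² = 64
ρ = 1 − 6Σd² / [n(n²−1)] = 1 − 6×64 / (6×35) = 1 − 384/210 ≈ -0.829

-0.829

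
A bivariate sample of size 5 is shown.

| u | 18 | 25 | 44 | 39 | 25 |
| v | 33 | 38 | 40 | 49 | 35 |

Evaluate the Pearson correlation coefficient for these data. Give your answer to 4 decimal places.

n = 5, Σu = 151, Σv = 195, Σu² = 5031, Σv² = 7759, Σuv = 6090
nΣuv − ΣuΣv = 30450 − 29445 = 1005
nΣu² − (Σu)² = 25155 − 22801 = 2354; nΣv² − (Σv)² = 38795 − 38025 = 770
r = 1005 / √(2354 × 770) = 1005 / 1346.3209 ≈ 0.7465

0.7465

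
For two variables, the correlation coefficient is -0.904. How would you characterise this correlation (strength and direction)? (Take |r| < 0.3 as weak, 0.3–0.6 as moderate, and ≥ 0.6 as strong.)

r = -0.904 < 0 so the relationship is negative.
|r| = 0.904, which falls in the strong range.

strong negative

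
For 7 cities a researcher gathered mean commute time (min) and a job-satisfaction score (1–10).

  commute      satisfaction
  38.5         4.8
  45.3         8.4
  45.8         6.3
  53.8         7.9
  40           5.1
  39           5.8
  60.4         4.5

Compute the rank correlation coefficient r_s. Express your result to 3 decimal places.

0.107

Rank commute: 1, 4, 5, 6, 3, 2, 7
Rank satisfaction: 2, 7, 5, 6, 3, 4, 1
d = rank(commute) − rank(satisfaction): -1, -3, 0, 0, 0, -2, 6; Σd² = 50
ρ = 1 − 6Σd² / [n(n²−1)] = 1 − 6×50 / (7×48) = 1 − 300/336 ≈ 0.107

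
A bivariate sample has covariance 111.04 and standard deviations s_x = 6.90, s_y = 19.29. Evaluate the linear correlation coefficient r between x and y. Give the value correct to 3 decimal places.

r = Cov(x,y) / (s_x · s_y) = 111.04 / (6.90 × 19.29)
  = 111.04 / 133.1010 ≈ 0.834

0.834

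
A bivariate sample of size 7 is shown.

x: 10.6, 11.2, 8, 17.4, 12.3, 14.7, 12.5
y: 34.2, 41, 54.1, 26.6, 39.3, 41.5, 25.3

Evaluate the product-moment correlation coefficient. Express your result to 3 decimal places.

n = 7, Σx = 86.7, Σy = 262, Σx² = 1128.19, Σy² = 10391.84, Σxy = 3127.05
nΣxy − ΣxΣy = 21889.35 − 22715.4 = -826.05
nΣx² − (Σx)² = 7897.33 − 7516.89 = 380.44; nΣy² − (Σy)² = 72742.88 − 68644 = 4098.88
r = -826.05 / √(380.44 × 4098.88) = -826.05 / 1248.7505 ≈ -0.662

-0.662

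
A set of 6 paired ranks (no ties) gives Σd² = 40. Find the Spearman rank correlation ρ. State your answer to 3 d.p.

ρ = 1 − 6Σd² / [n(n²−1)] = 1 − 6×40 / (6×35)
  = 1 − 240/210 = 1 − 1.1429 ≈ -0.143

-0.143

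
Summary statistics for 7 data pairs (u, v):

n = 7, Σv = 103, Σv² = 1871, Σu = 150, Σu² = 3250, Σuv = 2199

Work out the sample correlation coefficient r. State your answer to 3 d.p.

-0.072

r = (nΣuv − ΣuΣv) / √[(nΣu² − (Σu)²)(nΣv² − (Σv)²)]
Numerator: 7×2199 − 150×103 = -57
Denominator: √[(22750 − 22500)(13097 − 10609)] = √[250 × 2488] = 788.6698
r = -57 / 788.6698 ≈ -0.072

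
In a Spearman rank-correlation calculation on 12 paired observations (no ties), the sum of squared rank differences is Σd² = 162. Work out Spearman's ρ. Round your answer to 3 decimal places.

0.434

ρ = 1 − 6Σd² / [n(n²−1)] = 1 − 6×162 / (12×143)
  = 1 − 972/1716 = 1 − 0.5664 ≈ 0.434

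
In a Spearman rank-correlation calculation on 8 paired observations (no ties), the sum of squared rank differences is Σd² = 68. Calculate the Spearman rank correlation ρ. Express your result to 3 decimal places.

0.190

ρ = 1 − 6Σd² / [n(n²−1)] = 1 − 6×68 / (8×63)
  = 1 − 408/504 = 1 − 0.8095 ≈ 0.190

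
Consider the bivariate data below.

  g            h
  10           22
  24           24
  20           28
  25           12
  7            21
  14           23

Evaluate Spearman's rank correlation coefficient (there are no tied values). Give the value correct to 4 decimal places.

Rank g: 2, 5, 4, 6, 1, 3
Rank h: 3, 5, 6, 1, 2, 4
d = rank(g) − rank(h): -1, 0, -2, 5, -1, -1; Σd² = 32
ρ = 1 − 6Σd² / [n(n²−1)] = 1 − 6×32 / (6×35) = 1 − 192/210 ≈ 0.0857

0.0857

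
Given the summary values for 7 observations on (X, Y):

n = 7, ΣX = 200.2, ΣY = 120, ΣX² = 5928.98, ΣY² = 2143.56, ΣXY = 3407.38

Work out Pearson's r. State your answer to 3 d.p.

-0.186

r = (nΣXY − ΣXΣY) / √[(nΣX² − (ΣX)²)(nΣY² − (ΣY)²)]
Numerator: 7×3407.38 − 200.2×120 = -172.34
Denominator: √[(41502.86 − 40080.04)(15004.92 − 14400)] = √[1422.82 × 604.92] = 927.7350
r = -172.34 / 927.7350 ≈ -0.186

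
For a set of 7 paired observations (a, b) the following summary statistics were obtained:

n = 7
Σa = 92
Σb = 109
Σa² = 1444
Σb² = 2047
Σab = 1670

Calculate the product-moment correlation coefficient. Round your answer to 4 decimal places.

0.8285

r = (nΣab − ΣaΣb) / √[(nΣa² − (Σa)²)(nΣb² − (Σb)²)]
Numerator: 7×1670 − 92×109 = 1662
Denominator: √[(10108 − 8464)(14329 − 11881)] = √[1644 × 2448] = 2006.1186
r = 1662 / 2006.1186 ≈ 0.8285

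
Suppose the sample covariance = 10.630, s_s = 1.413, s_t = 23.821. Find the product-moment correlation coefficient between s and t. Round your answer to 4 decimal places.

0.3158

r = Cov(s,t) / (s_s · s_t) = 10.630 / (1.413 × 23.821)
  = 10.630 / 33.6591 ≈ 0.3158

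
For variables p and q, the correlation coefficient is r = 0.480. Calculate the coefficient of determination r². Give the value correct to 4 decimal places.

r² = (0.480)² = 0.2304

0.2304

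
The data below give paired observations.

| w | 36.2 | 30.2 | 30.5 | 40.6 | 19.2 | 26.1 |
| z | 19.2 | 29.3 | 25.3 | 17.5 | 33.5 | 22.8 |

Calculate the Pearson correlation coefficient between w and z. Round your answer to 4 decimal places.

-0.8620

n = 6, Σw = 182.8, Σz = 147.6, Σw² = 5850.94, Σz² = 3815.56, Σwz = 4300.33
nΣwz − ΣwΣz = 25801.98 − 26981.28 = -1179.3
nΣw² − (Σw)² = 35105.64 − 33415.84 = 1689.8; nΣz² − (Σz)² = 22893.36 − 21785.76 = 1107.6
r = -1179.3 / √(1689.8 × 1107.6) = -1179.3 / 1368.0725 ≈ -0.8620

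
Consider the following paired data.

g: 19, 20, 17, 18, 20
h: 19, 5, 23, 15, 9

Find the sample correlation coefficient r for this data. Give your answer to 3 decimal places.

n = 5, Σg = 94, Σh = 71, Σg² = 1774, Σh² = 1221, Σgh = 1302
nΣgh − ΣgΣh = 6510 − 6674 = -164
nΣg² − (Σg)² = 8870 − 8836 = 34; nΣh² − (Σh)² = 6105 − 5041 = 1064
r = -164 / √(34 × 1064) = -164 / 190.1999 ≈ -0.862

-0.862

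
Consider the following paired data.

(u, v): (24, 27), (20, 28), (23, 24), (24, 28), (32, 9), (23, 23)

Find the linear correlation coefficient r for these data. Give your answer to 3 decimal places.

-0.912

n = 6, Σu = 146, Σv = 139, Σu² = 3634, Σv² = 3483, Σuv = 3249
nΣuv − ΣuΣv = 19494 − 20294 = -800
nΣu² − (Σu)² = 21804 − 21316 = 488; nΣv² − (Σv)² = 20898 − 19321 = 1577
r = -800 / √(488 × 1577) = -800 / 877.2548 ≈ -0.912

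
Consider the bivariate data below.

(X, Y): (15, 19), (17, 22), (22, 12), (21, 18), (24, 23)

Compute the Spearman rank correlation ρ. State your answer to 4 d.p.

0.1000

Rank X: 1, 2, 4, 3, 5
Rank Y: 3, 4, 1, 2, 5
d = rank(X) − rank(Y): -2, -2, 3, 1, 0; Σd² = 18
ρ = 1 − 6Σd² / [n(n²−1)] = 1 − 6×18 / (5×24) = 1 − 108/120 ≈ 0.1000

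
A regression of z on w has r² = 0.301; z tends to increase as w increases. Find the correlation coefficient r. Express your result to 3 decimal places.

|r| = √0.301 = 0.549
The association is positive, so r = 0.549.

0.549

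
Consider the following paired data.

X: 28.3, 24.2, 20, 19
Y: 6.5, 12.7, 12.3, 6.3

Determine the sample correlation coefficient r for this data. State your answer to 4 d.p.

n = 4, ΣX = 91.5, ΣY = 37.8, ΣX² = 2147.53, ΣY² = 394.52, ΣXY = 856.99
nΣXY − ΣXΣY = 3427.96 − 3458.7 = -30.74
nΣX² − (ΣX)² = 8590.12 − 8372.25 = 217.87; nΣY² − (ΣY)² = 1578.08 − 1428.84 = 149.24
r = -30.74 / √(217.87 × 149.24) = -30.74 / 180.3189 ≈ -0.1705

-0.1705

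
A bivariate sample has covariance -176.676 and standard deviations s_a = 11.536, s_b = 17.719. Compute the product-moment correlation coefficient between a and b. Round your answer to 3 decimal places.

-0.864

r = Cov(a,b) / (s_a · s_b) = -176.676 / (11.536 × 17.719)
  = -176.676 / 204.4064 ≈ -0.864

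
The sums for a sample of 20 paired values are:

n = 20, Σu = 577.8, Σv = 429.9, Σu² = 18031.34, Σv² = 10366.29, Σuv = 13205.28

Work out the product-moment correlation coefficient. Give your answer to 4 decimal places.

r = (nΣuv − ΣuΣv) / √[(nΣu² − (Σu)²)(nΣv² − (Σv)²)]
Numerator: 20×13205.28 − 577.8×429.9 = 15709.38
Denominator: √[(360626.8 − 333852.84)(207325.8 − 184814.01)] = √[26773.96 × 22511.79] = 24550.5553
r = 15709.38 / 24550.5553 ≈ 0.6399

0.6399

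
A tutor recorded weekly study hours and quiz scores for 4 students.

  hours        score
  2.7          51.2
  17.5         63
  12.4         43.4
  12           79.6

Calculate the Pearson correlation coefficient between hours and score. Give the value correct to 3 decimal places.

n = 4, Σx = 44.6, Σy = 237.2, Σx² = 611.3, Σy² = 14810.16, Σxy = 2734.1
nΣxy − ΣxΣy = 10936.4 − 10579.12 = 357.28
nΣx² − (Σx)² = 2445.2 − 1989.16 = 456.04; nΣy² − (Σy)² = 59240.64 − 56263.84 = 2976.8
r = 357.28 / √(456.04 × 2976.8) = 357.28 / 1165.1351 ≈ 0.307

0.307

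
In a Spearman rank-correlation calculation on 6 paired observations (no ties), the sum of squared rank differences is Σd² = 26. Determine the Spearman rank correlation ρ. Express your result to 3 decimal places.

0.257

ρ = 1 − 6Σd² / [n(n²−1)] = 1 − 6×26 / (6×35)
  = 1 − 156/210 = 1 − 0.7429 ≈ 0.257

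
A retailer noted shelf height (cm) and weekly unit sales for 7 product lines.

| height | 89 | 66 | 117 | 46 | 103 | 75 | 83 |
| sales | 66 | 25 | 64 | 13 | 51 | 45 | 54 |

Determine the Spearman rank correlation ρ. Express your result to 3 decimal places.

0.821

Rank height: 5, 2, 7, 1, 6, 3, 4
Rank sales: 7, 2, 6, 1, 4, 3, 5
d = rank(height) − rank(sales): -2, 0, 1, 0, 2, 0, -1; Σd² = 10
ρ = 1 − 6Σd² / [n(n²−1)] = 1 − 6×10 / (7×48) = 1 − 60/336 ≈ 0.821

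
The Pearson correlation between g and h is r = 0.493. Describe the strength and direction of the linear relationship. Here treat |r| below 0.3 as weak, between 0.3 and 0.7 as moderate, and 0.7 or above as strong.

r = 0.493 > 0 so the relationship is positive.
|r| = 0.493, which falls in the moderate range.

moderate positive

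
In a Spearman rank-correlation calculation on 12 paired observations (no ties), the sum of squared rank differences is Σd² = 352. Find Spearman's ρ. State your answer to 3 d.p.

ρ = 1 − 6Σd² / [n(n²−1)] = 1 − 6×352 / (12×143)
  = 1 − 2112/1716 = 1 − 1.2308 ≈ -0.231

-0.231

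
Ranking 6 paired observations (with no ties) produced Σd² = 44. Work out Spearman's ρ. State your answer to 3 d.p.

ρ = 1 − 6Σd² / [n(n²−1)] = 1 − 6×44 / (6×35)
  = 1 − 264/210 = 1 − 1.2571 ≈ -0.257

-0.257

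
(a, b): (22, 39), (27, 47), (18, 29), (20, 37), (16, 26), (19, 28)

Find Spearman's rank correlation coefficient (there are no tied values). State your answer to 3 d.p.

0.943

Rank a: 5, 6, 2, 4, 1, 3
Rank b: 5, 6, 3, 4, 1, 2
d = rank(a) − rank(b): 0, 0, -1, 0, 0, 1; Σd² = 2
ρ = 1 − 6Σd² / [n(n²−1)] = 1 − 6×2 / (6×35) = 1 − 12/210 ≈ 0.943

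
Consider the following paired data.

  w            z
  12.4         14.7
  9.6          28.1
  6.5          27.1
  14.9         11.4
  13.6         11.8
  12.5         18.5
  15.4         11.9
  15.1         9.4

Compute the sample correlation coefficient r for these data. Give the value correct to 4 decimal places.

n = 8, Σw = 100, Σz = 132.9, Σw² = 1316.56, Σz² = 2581.53, Σwz = 1514.98
nΣwz − ΣwΣz = 12119.84 − 13290 = -1170.16
nΣw² − (Σw)² = 10532.48 − 10000 = 532.48; nΣz² − (Σz)² = 20652.24 − 17662.41 = 2989.83
r = -1170.16 / √(532.48 × 2989.83) = -1170.16 / 1261.7546 ≈ -0.9274

-0.9274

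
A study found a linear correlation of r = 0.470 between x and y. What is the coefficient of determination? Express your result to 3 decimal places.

r² = (0.470)² = 0.221

0.221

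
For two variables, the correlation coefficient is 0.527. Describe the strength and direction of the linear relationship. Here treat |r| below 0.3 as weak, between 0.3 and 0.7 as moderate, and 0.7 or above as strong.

r = 0.527 > 0 so the relationship is positive.
|r| = 0.527, which falls in the moderate range.

moderate positive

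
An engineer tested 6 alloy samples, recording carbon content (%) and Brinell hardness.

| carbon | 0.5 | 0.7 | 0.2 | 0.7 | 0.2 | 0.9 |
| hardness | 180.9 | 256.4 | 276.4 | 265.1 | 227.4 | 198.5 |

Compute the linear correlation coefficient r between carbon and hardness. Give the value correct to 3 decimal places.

n = 6, Σx = 3.2, Σy = 1404.7, Σx² = 2.12, Σy² = 336253.75, Σxy = 734.91
nΣxy − ΣxΣy = 4409.46 − 4495.04 = -85.58
nΣx² − (Σx)² = 12.72 − 10.24 = 2.48; nΣy² − (Σy)² = 2017522.5 − 1973182.09 = 44340.41
r = -85.58 / √(2.48 × 44340.41) = -85.58 / 331.6085 ≈ -0.258

-0.258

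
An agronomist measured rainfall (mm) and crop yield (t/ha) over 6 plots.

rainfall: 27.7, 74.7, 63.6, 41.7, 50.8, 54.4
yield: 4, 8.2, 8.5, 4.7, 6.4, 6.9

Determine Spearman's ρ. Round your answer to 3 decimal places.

0.943

Rank rainfall: 1, 6, 5, 2, 3, 4
Rank yield: 1, 5, 6, 2, 3, 4
d = rank(rainfall) − rank(yield): 0, 1, -1, 0, 0, 0; Σd² = 2
ρ = 1 − 6Σd² / [n(n²−1)] = 1 − 6×2 / (6×35) = 1 − 12/210 ≈ 0.943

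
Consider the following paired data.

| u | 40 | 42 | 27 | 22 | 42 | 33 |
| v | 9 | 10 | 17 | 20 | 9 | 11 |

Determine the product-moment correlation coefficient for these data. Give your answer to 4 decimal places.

-0.9579

n = 6, Σu = 206, Σv = 76, Σu² = 7430, Σv² = 1072, Σuv = 2420
nΣuv − ΣuΣv = 14520 − 15656 = -1136
nΣu² − (Σu)² = 44580 − 42436 = 2144; nΣv² − (Σv)² = 6432 − 5776 = 656
r = -1136 / √(2144 × 656) = -1136 / 1185.9443 ≈ -0.9579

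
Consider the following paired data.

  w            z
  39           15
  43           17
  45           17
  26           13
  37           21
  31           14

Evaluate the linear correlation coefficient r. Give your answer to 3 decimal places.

n = 6, Σw = 221, Σz = 97, Σw² = 8401, Σz² = 1609, Σwz = 3630
nΣwz − ΣwΣz = 21780 − 21437 = 343
nΣw² − (Σw)² = 50406 − 48841 = 1565; nΣz² − (Σz)² = 9654 − 9409 = 245
r = 343 / √(1565 × 245) = 343 / 619.2132 ≈ 0.554

0.554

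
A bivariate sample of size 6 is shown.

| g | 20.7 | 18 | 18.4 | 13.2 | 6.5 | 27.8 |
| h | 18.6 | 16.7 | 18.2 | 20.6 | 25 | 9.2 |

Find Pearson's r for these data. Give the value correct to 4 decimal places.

n = 6, Σg = 104.6, Σh = 108.3, Σg² = 2080.38, Σh² = 2090.09, Σgh = 1710.68
nΣgh − ΣgΣh = 10264.08 − 11328.18 = -1064.1
nΣg² − (Σg)² = 12482.28 − 10941.16 = 1541.12; nΣh² − (Σh)² = 12540.54 − 11728.89 = 811.65
r = -1064.1 / √(1541.12 × 811.65) = -1064.1 / 1118.4141 ≈ -0.9514

-0.9514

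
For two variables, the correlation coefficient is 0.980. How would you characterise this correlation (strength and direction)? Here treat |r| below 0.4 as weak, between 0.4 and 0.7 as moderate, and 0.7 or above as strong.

r = 0.980 > 0 so the relationship is positive.
|r| = 0.980, which falls in the strong range.

strong positive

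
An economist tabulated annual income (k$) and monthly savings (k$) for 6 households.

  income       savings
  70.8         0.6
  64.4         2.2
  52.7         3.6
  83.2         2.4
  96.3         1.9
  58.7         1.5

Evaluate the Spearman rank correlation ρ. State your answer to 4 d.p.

Rank income: 4, 3, 1, 5, 6, 2
Rank savings: 1, 4, 6, 5, 3, 2
d = rank(income) − rank(savings): 3, -1, -5, 0, 3, 0; Σd² = 44
ρ = 1 − 6Σd² / [n(n²−1)] = 1 − 6×44 / (6×35) = 1 − 264/210 ≈ -0.2571

-0.2571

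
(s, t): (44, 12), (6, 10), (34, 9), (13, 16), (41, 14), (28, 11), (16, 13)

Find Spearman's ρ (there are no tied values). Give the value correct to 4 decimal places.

0.0000

Rank s: 7, 1, 5, 2, 6, 4, 3
Rank t: 4, 2, 1, 7, 6, 3, 5
d = rank(s) − rank(t): 3, -1, 4, -5, 0, 1, -2; Σd² = 56
ρ = 1 − 6Σd² / [n(n²−1)] = 1 − 6×56 / (7×48) = 1 − 336/336 ≈ 0.0000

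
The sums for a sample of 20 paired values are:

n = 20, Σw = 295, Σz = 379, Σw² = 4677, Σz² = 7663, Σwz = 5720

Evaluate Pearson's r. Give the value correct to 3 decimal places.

r = (nΣwz − ΣwΣz) / √[(nΣw² − (Σw)²)(nΣz² − (Σz)²)]
Numerator: 20×5720 − 295×379 = 2595
Denominator: √[(93540 − 87025)(153260 − 143641)] = √[6515 × 9619] = 7916.2987
r = 2595 / 7916.2987 ≈ 0.328

0.328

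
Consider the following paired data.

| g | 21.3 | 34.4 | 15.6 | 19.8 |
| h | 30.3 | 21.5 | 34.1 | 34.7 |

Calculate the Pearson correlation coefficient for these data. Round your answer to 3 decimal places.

n = 4, Σg = 91.1, Σh = 120.6, Σg² = 2272.45, Σh² = 3747.24, Σgh = 2604.01
nΣgh − ΣgΣh = 10416.04 − 10986.66 = -570.62
nΣg² − (Σg)² = 9089.8 − 8299.21 = 790.59; nΣh² − (Σh)² = 14988.96 − 14544.36 = 444.6
r = -570.62 / √(790.59 × 444.6) = -570.62 / 592.8712 ≈ -0.962

-0.962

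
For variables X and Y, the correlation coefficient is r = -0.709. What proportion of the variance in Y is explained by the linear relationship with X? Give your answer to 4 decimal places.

0.5027

r² = (-0.709)² = 0.5027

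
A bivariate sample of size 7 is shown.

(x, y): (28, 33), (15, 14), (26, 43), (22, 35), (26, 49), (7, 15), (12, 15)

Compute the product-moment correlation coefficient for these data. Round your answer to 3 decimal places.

0.873

n = 7, Σx = 136, Σy = 204, Σx² = 3038, Σy² = 7210, Σxy = 4581
nΣxy − ΣxΣy = 32067 − 27744 = 4323
nΣx² − (Σx)² = 21266 − 18496 = 2770; nΣy² − (Σy)² = 50470 − 41616 = 8854
r = 4323 / √(2770 × 8854) = 4323 / 4952.3308 ≈ 0.873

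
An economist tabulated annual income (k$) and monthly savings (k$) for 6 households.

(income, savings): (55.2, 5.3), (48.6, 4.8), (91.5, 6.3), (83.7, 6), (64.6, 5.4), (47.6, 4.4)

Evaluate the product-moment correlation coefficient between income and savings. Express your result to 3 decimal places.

0.960

n = 6, Σx = 391.2, Σy = 32.2, Σx² = 27225.86, Σy² = 175.34, Σxy = 2162.77
nΣxy − ΣxΣy = 12976.62 − 12596.64 = 379.98
nΣx² − (Σx)² = 163355.16 − 153037.44 = 10317.72; nΣy² − (Σy)² = 1052.04 − 1036.84 = 15.2
r = 379.98 / √(10317.72 × 15.2) = 379.98 / 396.0168 ≈ 0.960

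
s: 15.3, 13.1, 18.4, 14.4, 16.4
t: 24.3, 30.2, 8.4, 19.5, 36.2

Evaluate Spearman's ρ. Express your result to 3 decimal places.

Rank s: 3, 1, 5, 2, 4
Rank t: 3, 4, 1, 2, 5
d = rank(s) − rank(t): 0, -3, 4, 0, -1; Σd² = 26
ρ = 1 − 6Σd² / [n(n²−1)] = 1 − 6×26 / (5×24) = 1 − 156/120 ≈ -0.300

-0.300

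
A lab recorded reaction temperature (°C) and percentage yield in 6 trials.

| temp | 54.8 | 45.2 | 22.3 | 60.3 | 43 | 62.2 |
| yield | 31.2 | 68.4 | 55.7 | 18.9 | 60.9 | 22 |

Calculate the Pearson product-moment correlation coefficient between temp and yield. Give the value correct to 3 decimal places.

n = 6, Σx = 287.8, Σy = 257.1, Σx² = 14897.3, Σy² = 13304.51, Σxy = 11170.32
nΣxy − ΣxΣy = 67021.92 − 73993.38 = -6971.46
nΣx² − (Σx)² = 89383.8 − 82828.84 = 6554.96; nΣy² − (Σy)² = 79827.06 − 66100.41 = 13726.65
r = -6971.46 / √(6554.96 × 13726.65) = -6971.46 / 9485.6545 ≈ -0.735

-0.735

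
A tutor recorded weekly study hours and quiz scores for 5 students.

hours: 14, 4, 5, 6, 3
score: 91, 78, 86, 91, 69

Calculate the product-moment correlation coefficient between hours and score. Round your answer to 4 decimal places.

n = 5, Σx = 32, Σy = 415, Σx² = 282, Σy² = 34803, Σxy = 2769
nΣxy − ΣxΣy = 13845 − 13280 = 565
nΣx² − (Σx)² = 1410 − 1024 = 386; nΣy² − (Σy)² = 174015 − 172225 = 1790
r = 565 / √(386 × 1790) = 565 / 831.2280 ≈ 0.6797

0.6797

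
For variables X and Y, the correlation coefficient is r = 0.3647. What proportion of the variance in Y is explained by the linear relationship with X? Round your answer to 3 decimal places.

0.133

r² = (0.3647)² = 0.133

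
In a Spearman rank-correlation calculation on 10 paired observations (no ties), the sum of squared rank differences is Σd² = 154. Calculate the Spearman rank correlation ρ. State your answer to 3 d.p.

0.067

ρ = 1 − 6Σd² / [n(n²−1)] = 1 − 6×154 / (10×99)
  = 1 − 924/990 = 1 − 0.9333 ≈ 0.067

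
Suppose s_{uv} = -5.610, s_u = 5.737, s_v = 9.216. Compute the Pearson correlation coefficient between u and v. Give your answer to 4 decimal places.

-0.1061

r = Cov(u,v) / (s_u · s_v) = -5.610 / (5.737 × 9.216)
  = -5.610 / 52.8722 ≈ -0.1061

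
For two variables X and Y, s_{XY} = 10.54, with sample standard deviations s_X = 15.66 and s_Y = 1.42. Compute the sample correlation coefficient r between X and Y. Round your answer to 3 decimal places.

r = Cov(X,Y) / (s_X · s_Y) = 10.54 / (15.66 × 1.42)
  = 10.54 / 22.2372 ≈ 0.474

0.474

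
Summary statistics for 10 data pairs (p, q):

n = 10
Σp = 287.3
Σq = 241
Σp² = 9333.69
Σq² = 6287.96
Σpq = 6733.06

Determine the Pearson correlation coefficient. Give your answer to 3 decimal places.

r = (nΣpq − ΣpΣq) / √[(nΣp² − (Σp)²)(nΣq² − (Σq)²)]
Numerator: 10×6733.06 − 287.3×241 = -1908.7
Denominator: √[(93336.9 − 82541.29)(62879.6 − 58081)] = √[10795.61 × 4798.6] = 7197.4867
r = -1908.7 / 7197.4867 ≈ -0.265

-0.265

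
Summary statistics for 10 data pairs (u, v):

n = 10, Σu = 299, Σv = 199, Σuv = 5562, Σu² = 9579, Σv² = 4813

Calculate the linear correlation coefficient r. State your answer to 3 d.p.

-0.526

r = (nΣuv − ΣuΣv) / √[(nΣu² − (Σu)²)(nΣv² − (Σv)²)]
Numerator: 10×5562 − 299×199 = -3881
Denominator: √[(95790 − 89401)(48130 − 39601)] = √[6389 × 8529] = 7381.8548
r = -3881 / 7381.8548 ≈ -0.526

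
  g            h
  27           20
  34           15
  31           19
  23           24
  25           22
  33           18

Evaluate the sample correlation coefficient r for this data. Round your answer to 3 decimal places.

-0.955

n = 6, Σg = 173, Σh = 118, Σg² = 5089, Σh² = 2370, Σgh = 3335
nΣgh − ΣgΣh = 20010 − 20414 = -404
nΣg² − (Σg)² = 30534 − 29929 = 605; nΣh² − (Σh)² = 14220 − 13924 = 296
r = -404 / √(605 × 296) = -404 / 423.1784 ≈ -0.955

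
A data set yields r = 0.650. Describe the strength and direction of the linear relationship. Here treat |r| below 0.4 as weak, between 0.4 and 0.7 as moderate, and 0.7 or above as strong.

r = 0.650 > 0 so the relationship is positive.
|r| = 0.650, which falls in the moderate range.

moderate positive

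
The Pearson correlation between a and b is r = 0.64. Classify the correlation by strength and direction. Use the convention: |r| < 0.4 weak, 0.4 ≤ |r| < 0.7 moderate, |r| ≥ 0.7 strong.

moderate positive

r = 0.64 > 0 so the relationship is positive.
|r| = 0.64, which falls in the moderate range.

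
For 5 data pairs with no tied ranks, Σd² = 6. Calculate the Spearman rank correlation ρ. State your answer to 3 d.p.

ρ = 1 − 6Σd² / [n(n²−1)] = 1 − 6×6 / (5×24)
  = 1 − 36/120 = 1 − 0.3000 ≈ 0.700

0.700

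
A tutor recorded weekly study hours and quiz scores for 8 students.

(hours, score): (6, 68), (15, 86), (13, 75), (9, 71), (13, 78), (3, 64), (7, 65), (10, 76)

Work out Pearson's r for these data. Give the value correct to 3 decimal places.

0.925

n = 8, Σx = 76, Σy = 583, Σx² = 838, Σy² = 42867, Σxy = 5733
nΣxy − ΣxΣy = 45864 − 44308 = 1556
nΣx² − (Σx)² = 6704 − 5776 = 928; nΣy² − (Σy)² = 342936 − 339889 = 3047
r = 1556 / √(928 × 3047) = 1556 / 1681.5517 ≈ 0.925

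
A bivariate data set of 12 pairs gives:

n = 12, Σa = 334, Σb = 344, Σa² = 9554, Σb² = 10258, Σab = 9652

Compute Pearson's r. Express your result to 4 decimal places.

0.2419

r = (nΣab − ΣaΣb) / √[(nΣa² − (Σa)²)(nΣb² − (Σb)²)]
Numerator: 12×9652 − 334×344 = 928
Denominator: √[(114648 − 111556)(123096 − 118336)] = √[3092 × 4760] = 3836.3941
r = 928 / 3836.3941 ≈ 0.2419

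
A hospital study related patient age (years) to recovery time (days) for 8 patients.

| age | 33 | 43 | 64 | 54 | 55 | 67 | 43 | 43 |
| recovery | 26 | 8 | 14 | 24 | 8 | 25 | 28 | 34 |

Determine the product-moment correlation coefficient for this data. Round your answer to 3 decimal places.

n = 8, Σx = 402, Σy = 167, Σx² = 21162, Σy² = 4141, Σxy = 8175
nΣxy − ΣxΣy = 65400 − 67134 = -1734
nΣx² − (Σx)² = 169296 − 161604 = 7692; nΣy² − (Σy)² = 33128 − 27889 = 5239
r = -1734 / √(7692 × 5239) = -1734 / 6348.1011 ≈ -0.273

-0.273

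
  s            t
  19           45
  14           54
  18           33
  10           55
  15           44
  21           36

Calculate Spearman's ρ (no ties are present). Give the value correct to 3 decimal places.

-0.714

Rank s: 5, 2, 4, 1, 3, 6
Rank t: 4, 5, 1, 6, 3, 2
d = rank(s) − rank(t): 1, -3, 3, -5, 0, 4; Σd² = 60
ρ = 1 − 6Σd² / [n(n²−1)] = 1 − 6×60 / (6×35) = 1 − 360/210 ≈ -0.714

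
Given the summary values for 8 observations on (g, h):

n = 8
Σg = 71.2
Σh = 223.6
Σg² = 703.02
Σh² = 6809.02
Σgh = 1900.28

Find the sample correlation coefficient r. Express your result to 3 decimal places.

-0.456

r = (nΣgh − ΣgΣh) / √[(nΣg² − (Σg)²)(nΣh² − (Σh)²)]
Numerator: 8×1900.28 − 71.2×223.6 = -718.08
Denominator: √[(5624.16 − 5069.44)(54472.16 − 49996.96)] = √[554.72 × 4475.2] = 1575.5897
r = -718.08 / 1575.5897 ≈ -0.456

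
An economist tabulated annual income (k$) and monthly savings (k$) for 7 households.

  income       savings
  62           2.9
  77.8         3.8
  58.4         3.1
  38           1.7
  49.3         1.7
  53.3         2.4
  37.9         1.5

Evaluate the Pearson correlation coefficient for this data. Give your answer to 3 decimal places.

n = 7, Σx = 376.7, Σy = 17.1, Σx² = 21459.19, Σy² = 46.25, Σxy = 989.66
nΣxy − ΣxΣy = 6927.62 − 6441.57 = 486.05
nΣx² − (Σx)² = 150214.33 − 141902.89 = 8311.44; nΣy² − (Σy)² = 323.75 − 292.41 = 31.34
r = 486.05 / √(8311.44 × 31.34) = 486.05 / 510.3729 ≈ 0.952

0.952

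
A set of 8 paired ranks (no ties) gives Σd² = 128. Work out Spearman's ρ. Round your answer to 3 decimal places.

ρ = 1 − 6Σd² / [n(n²−1)] = 1 − 6×128 / (8×63)
  = 1 − 768/504 = 1 − 1.5238 ≈ -0.524

-0.524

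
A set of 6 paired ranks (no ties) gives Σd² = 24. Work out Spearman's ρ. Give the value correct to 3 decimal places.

ρ = 1 − 6Σd² / [n(n²−1)] = 1 − 6×24 / (6×35)
  = 1 − 144/210 = 1 − 0.6857 ≈ 0.314

0.314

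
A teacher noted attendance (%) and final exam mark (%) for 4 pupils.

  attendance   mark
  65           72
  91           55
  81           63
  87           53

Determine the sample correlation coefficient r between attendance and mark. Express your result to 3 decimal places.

n = 4, Σx = 324, Σy = 243, Σx² = 26636, Σy² = 14987, Σxy = 19399
nΣxy − ΣxΣy = 77596 − 78732 = -1136
nΣx² − (Σx)² = 106544 − 104976 = 1568; nΣy² − (Σy)² = 59948 − 59049 = 899
r = -1136 / √(1568 × 899) = -1136 / 1187.2792 ≈ -0.957

-0.957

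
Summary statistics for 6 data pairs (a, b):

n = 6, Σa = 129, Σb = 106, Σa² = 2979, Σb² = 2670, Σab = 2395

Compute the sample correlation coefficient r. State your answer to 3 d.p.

0.287

r = (nΣab − ΣaΣb) / √[(nΣa² − (Σa)²)(nΣb² − (Σb)²)]
Numerator: 6×2395 − 129×106 = 696
Denominator: √[(17874 − 16641)(16020 − 11236)] = √[1233 × 4784] = 2428.7182
r = 696 / 2428.7182 ≈ 0.287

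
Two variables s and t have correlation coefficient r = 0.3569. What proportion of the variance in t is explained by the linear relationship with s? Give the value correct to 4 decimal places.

r² = (0.3569)² = 0.1274

0.1274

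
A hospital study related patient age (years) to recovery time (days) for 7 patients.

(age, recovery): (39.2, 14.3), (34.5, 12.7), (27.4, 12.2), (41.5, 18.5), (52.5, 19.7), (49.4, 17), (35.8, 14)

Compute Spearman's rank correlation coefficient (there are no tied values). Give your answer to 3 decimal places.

Rank age: 4, 2, 1, 5, 7, 6, 3
Rank recovery: 4, 2, 1, 6, 7, 5, 3
d = rank(age) − rank(recovery): 0, 0, 0, -1, 0, 1, 0; Σd² = 2
ρ = 1 − 6Σd² / [n(n²−1)] = 1 − 6×2 / (7×48) = 1 − 12/336 ≈ 0.964

0.964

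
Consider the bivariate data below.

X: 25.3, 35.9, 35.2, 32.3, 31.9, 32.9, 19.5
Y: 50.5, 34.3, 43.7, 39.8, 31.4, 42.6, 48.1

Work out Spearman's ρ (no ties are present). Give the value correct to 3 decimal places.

Rank X: 2, 7, 6, 4, 3, 5, 1
Rank Y: 7, 2, 5, 3, 1, 4, 6
d = rank(X) − rank(Y): -5, 5, 1, 1, 2, 1, -5; Σd² = 82
ρ = 1 − 6Σd² / [n(n²−1)] = 1 − 6×82 / (7×48) = 1 − 492/336 ≈ -0.464

-0.464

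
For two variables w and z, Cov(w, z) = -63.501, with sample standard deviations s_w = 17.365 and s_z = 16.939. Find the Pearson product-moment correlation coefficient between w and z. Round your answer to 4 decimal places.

-0.2159

r = Cov(w,z) / (s_w · s_z) = -63.501 / (17.365 × 16.939)
  = -63.501 / 294.1457 ≈ -0.2159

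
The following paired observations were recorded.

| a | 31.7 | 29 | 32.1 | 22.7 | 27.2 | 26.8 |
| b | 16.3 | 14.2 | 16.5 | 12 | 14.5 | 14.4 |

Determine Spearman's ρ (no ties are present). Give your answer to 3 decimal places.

0.829

Rank a: 5, 4, 6, 1, 3, 2
Rank b: 5, 2, 6, 1, 4, 3
d = rank(a) − rank(b): 0, 2, 0, 0, -1, -1; Σd² = 6
ρ = 1 − 6Σd² / [n(n²−1)] = 1 − 6×6 / (6×35) = 1 − 36/210 ≈ 0.829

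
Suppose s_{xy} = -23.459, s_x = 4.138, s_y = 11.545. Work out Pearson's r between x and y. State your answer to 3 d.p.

-0.491

r = Cov(x,y) / (s_x · s_y) = -23.459 / (4.138 × 11.545)
  = -23.459 / 47.7732 ≈ -0.491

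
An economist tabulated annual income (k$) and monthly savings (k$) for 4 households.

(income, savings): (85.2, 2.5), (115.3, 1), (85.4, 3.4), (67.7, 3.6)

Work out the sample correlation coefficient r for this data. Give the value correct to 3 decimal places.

-0.938

n = 4, Σx = 353.6, Σy = 10.5, Σx² = 32429.58, Σy² = 31.77, Σxy = 862.38
nΣxy − ΣxΣy = 3449.52 − 3712.8 = -263.28
nΣx² − (Σx)² = 129718.32 − 125032.96 = 4685.36; nΣy² − (Σy)² = 127.08 − 110.25 = 16.83
r = -263.28 / √(4685.36 × 16.83) = -263.28 / 280.8106 ≈ -0.938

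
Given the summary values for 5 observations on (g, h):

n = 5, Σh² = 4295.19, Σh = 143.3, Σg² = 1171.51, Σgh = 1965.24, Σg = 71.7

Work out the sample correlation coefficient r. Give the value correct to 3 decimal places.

r = (nΣgh − ΣgΣh) / √[(nΣg² − (Σg)²)(nΣh² − (Σh)²)]
Numerator: 5×1965.24 − 71.7×143.3 = -448.41
Denominator: √[(5857.55 − 5140.89)(21475.95 − 20534.89)] = √[716.66 × 941.06] = 821.2308
r = -448.41 / 821.2308 ≈ -0.546

-0.546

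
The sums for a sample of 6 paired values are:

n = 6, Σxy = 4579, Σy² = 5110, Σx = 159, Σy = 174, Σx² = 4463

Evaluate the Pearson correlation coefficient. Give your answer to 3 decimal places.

r = (nΣxy − ΣxΣy) / √[(nΣx² − (Σx)²)(nΣy² − (Σy)²)]
Numerator: 6×4579 − 159×174 = -192
Denominator: √[(26778 − 25281)(30660 − 30276)] = √[1497 × 384] = 758.1873
r = -192 / 758.1873 ≈ -0.253

-0.253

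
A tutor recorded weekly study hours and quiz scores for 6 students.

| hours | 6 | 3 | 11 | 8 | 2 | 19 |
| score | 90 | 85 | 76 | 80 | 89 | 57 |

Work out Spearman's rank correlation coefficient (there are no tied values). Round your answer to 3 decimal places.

-0.829

Rank hours: 3, 2, 5, 4, 1, 6
Rank score: 6, 4, 2, 3, 5, 1
d = rank(hours) − rank(score): -3, -2, 3, 1, -4, 5; Σd² = 64
ρ = 1 − 6Σd² / [n(n²−1)] = 1 − 6×64 / (6×35) = 1 − 384/210 ≈ -0.829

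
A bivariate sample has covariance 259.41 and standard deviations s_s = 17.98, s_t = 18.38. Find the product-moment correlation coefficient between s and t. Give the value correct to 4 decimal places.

0.7850

r = Cov(s,t) / (s_s · s_t) = 259.41 / (17.98 × 18.38)
  = 259.41 / 330.4724 ≈ 0.7850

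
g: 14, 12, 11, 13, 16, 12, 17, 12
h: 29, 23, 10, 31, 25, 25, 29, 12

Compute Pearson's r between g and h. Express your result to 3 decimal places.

n = 8, Σg = 107, Σh = 184, Σg² = 1463, Σh² = 4666, Σgh = 2532
nΣgh − ΣgΣh = 20256 − 19688 = 568
nΣg² − (Σg)² = 11704 − 11449 = 255; nΣh² − (Σh)² = 37328 − 33856 = 3472
r = 568 / √(255 × 3472) = 568 / 940.9357 ≈ 0.604

0.604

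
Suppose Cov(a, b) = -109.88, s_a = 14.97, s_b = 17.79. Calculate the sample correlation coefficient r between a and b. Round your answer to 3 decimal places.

r = Cov(a,b) / (s_a · s_b) = -109.88 / (14.97 × 17.79)
  = -109.88 / 266.3163 ≈ -0.413

-0.413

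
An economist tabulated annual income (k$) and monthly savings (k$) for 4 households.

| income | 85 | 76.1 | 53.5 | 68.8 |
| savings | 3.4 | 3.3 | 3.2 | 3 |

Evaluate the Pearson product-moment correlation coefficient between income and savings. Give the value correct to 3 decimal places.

0.551

n = 4, Σx = 283.4, Σy = 12.9, Σx² = 20611.9, Σy² = 41.69, Σxy = 917.73
nΣxy − ΣxΣy = 3670.92 − 3655.86 = 15.06
nΣx² − (Σx)² = 82447.6 − 80315.56 = 2132.04; nΣy² − (Σy)² = 166.76 − 166.41 = 0.35
r = 15.06 / √(2132.04 × 0.35) = 15.06 / 27.3169 ≈ 0.551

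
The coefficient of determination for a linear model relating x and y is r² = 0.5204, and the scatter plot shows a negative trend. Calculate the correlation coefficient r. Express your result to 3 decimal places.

|r| = √0.5204 = 0.721
The association is negative, so r = −0.721.

-0.721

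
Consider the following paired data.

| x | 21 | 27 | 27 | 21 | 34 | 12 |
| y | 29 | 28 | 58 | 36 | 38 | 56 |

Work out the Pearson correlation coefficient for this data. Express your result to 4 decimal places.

n = 6, Σx = 142, Σy = 245, Σx² = 3640, Σy² = 10865, Σxy = 5651
nΣxy − ΣxΣy = 33906 − 34790 = -884
nΣx² − (Σx)² = 21840 − 20164 = 1676; nΣy² − (Σy)² = 65190 − 60025 = 5165
r = -884 / √(1676 × 5165) = -884 / 2942.1999 ≈ -0.3005

-0.3005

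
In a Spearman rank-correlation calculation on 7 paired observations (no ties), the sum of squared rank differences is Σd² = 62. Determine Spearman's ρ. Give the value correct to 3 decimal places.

ρ = 1 − 6Σd² / [n(n²−1)] = 1 − 6×62 / (7×48)
  = 1 − 372/336 = 1 − 1.1071 ≈ -0.107

-0.107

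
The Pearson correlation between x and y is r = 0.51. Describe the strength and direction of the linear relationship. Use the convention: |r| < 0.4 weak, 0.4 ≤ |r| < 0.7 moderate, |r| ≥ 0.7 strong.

r = 0.51 > 0 so the relationship is positive.
|r| = 0.51, which falls in the moderate range.

moderate positive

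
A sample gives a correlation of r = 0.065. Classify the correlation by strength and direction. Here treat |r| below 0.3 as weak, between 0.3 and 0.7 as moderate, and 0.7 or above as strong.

r = 0.065 > 0 so the relationship is positive.
|r| = 0.065, which falls in the weak range.

weak positive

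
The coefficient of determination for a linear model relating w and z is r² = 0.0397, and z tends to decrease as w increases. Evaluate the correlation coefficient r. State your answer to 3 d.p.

-0.199

|r| = √0.0397 = 0.199
The association is negative, so r = −0.199.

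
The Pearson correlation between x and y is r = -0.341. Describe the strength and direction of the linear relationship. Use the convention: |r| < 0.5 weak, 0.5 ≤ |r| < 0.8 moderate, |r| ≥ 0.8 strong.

r = -0.341 < 0 so the relationship is negative.
|r| = 0.341, which falls in the weak range.

weak negative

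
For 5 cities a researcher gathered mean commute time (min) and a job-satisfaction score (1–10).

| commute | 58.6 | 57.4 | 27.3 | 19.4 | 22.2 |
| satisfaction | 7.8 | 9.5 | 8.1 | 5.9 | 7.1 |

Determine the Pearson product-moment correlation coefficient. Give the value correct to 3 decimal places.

n = 5, Σx = 184.9, Σy = 38.4, Σx² = 8343.21, Σy² = 301.92, Σxy = 1495.59
nΣxy − ΣxΣy = 7477.95 − 7100.16 = 377.79
nΣx² − (Σx)² = 41716.05 − 34188.01 = 7528.04; nΣy² − (Σy)² = 1509.6 − 1474.56 = 35.04
r = 377.79 / √(7528.04 × 35.04) = 377.79 / 513.5976 ≈ 0.736

0.736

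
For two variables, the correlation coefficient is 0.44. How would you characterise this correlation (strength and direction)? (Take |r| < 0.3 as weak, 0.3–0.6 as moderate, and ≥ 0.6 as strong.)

r = 0.44 > 0 so the relationship is positive.
|r| = 0.44, which falls in the moderate range.

moderate positive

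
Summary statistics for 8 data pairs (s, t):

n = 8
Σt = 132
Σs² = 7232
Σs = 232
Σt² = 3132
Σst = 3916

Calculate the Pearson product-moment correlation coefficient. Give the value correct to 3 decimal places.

0.127

r = (nΣst − ΣsΣt) / √[(nΣs² − (Σs)²)(nΣt² − (Σt)²)]
Numerator: 8×3916 − 232×132 = 704
Denominator: √[(57856 − 53824)(25056 − 17424)] = √[4032 × 7632] = 5547.2718
r = 704 / 5547.2718 ≈ 0.127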